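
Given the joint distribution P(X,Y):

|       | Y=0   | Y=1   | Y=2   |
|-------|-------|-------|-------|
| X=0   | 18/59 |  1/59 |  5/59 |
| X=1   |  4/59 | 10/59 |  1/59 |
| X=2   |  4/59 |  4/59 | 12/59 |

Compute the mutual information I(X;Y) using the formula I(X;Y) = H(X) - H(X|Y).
0.3903 bits

I(X;Y) = H(X) - H(X|Y)

Marginal of X (row sums):
  P(X=0) = 18/59 + 1/59 + 5/59 = 24/59
  P(X=1) = 4/59 + 10/59 + 1/59 = 15/59
  P(X=2) = 4/59 + 4/59 + 12/59 = 20/59
H(X) = -[(24/59)·log₂(24/59) + (15/59)·log₂(15/59) + (20/59)·log₂(20/59)]
  = 0.52787 + 0.50231 + 0.52906 = 1.5592 bits

Marginal of Y (column sums):
  P(Y=0) = 18/59 + 4/59 + 4/59 = 26/59
  P(Y=1) = 1/59 + 10/59 + 4/59 = 15/59
  P(Y=2) = 5/59 + 1/59 + 12/59 = 18/59
H(X|Y) = Σ_y P(y)·H(X|Y=y):
  Y=0: P(Y=0) = 26/59, P(X|Y=0) = (9/13, 2/13, 2/13) → H(X|Y=0) = 1.19818
  Y=1: P(Y=1) = 15/59, P(X|Y=1) = (1/15, 2/3, 4/15) → H(X|Y=1) = 1.15894
  Y=2: P(Y=2) = 18/59, P(X|Y=2) = (5/18, 1/18, 2/3) → H(X|Y=2) = 1.13497
H(X|Y) = (26/59)·1.19818 + (15/59)·1.15894 + (18/59)·1.13497 = 1.1689 bits

I(X;Y) = H(X) - H(X|Y) = 1.5592 - 1.1689 = 0.3903 bits

Cross-check via I(X;Y) = H(X) + H(Y) - H(X,Y): computing H(Y) from the column sums and H(X,Y) from the 9 cells in the same way gives H(Y) = 1.5458 bits and H(X,Y) = 2.7147 bits, so
I(X;Y) = 1.5592 + 1.5458 - 2.7147 = 0.3903 bits ✓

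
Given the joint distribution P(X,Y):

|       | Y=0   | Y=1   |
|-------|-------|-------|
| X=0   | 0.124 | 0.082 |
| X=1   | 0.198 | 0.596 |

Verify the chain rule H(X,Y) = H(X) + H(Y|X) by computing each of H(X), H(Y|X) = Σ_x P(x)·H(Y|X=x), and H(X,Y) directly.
H(X) = 0.7338 bits, H(Y|X) = 0.8431 bits, H(X,Y) = 1.5769 bits

Marginal of X (row sums):
  P(X=0) = 0.124 + 0.082 = 0.206
  P(X=1) = 0.198 + 0.596 = 0.794
H(X) = -[0.206·log₂(0.206) + 0.794·log₂(0.794)]
  = 0.46953 + 0.26423 = 0.7338 bits

H(Y|X) = Σ_x P(x)·H(Y|X=x):
  X=0: P(X=0) = 0.206, P(Y|X=0) = (62/103, 41/103) → H(Y|X=0) = 0.96980
  X=1: P(X=1) = 0.794, P(Y|X=1) = (99/397, 298/397) → H(Y|X=1) = 0.81028
H(Y|X) = 0.206·0.96980 + 0.794·0.81028 = 0.8431 bits

H(X,Y) = -Σ_{x,y} P(x,y) log₂ P(x,y). Per-cell terms -P(x,y)·log₂P(x,y):
  X=0: 0.37344, 0.29588
  X=1: 0.46261, 0.44498
Sum of the 4 terms: H(X,Y) = 1.5769 bits

Chain rule check:
  H(X) + H(Y|X) = 0.7338 + 0.8431 = 1.5769 bits
  H(X,Y) = 1.5769 bits
✓ Chain rule verified.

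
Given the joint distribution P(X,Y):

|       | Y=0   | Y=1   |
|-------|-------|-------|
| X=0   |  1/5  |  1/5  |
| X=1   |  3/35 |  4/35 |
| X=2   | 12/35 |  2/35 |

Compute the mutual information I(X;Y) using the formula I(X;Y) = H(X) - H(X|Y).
0.1180 bits

I(X;Y) = H(X) - H(X|Y)

Marginal of X (row sums):
  P(X=0) = 1/5 + 1/5 = 2/5
  P(X=1) = 3/35 + 4/35 = 1/5
  P(X=2) = 12/35 + 2/35 = 2/5
H(X) = -[(2/5)·log₂(2/5) + (1/5)·log₂(1/5) + (2/5)·log₂(2/5)]
  = 0.528771 + 0.464386 + 0.528771 = 1.521928 bits

Marginal of Y (column sums):
  P(Y=0) = 1/5 + 3/35 + 12/35 = 22/35
  P(Y=1) = 1/5 + 4/35 + 2/35 = 13/35
H(X|Y) = Σ_y P(y)·H(X|Y=y):
  Y=0: P(Y=0) = 22/35, P(X|Y=0) = (7/22, 3/22, 6/11) → H(X|Y=0) = 1.394617
  Y=1: P(Y=1) = 13/35, P(X|Y=1) = (7/13, 4/13, 2/13) → H(X|Y=1) = 1.419556
H(X|Y) = (22/35)·1.394617 + (13/35)·1.419556 = 1.403880 bits

I(X;Y) = H(X) - H(X|Y) = 1.521928 - 1.403880 = 0.1180 bits

Cross-check via I(X;Y) = H(X) + H(Y) - H(X,Y): computing H(Y) from the column sums and H(X,Y) from the 6 cells in the same way gives H(Y) = 0.951763 bits and H(X,Y) = 2.355643 bits, so
I(X;Y) = 1.521928 + 0.951763 - 2.355643 = 0.1180 bits ✓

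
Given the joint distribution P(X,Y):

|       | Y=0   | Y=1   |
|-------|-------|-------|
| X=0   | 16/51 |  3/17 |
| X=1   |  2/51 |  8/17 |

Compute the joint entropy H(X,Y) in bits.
1.6613 bits

H(X,Y) = -Σ_{x,y} P(x,y) log₂ P(x,y). Per-cell terms -P(x,y)·log₂P(x,y):
  X=0: 0.52468, 0.44162
  X=1: 0.18323, 0.51175
Sum of the 4 terms: H(X,Y) = 1.6613 bits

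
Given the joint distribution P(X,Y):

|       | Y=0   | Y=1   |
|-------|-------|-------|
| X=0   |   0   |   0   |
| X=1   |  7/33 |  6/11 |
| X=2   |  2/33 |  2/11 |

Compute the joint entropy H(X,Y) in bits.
1.6438 bits

H(X,Y) = -Σ_{x,y} P(x,y) log₂ P(x,y). Per-cell terms -P(x,y)·log₂P(x,y):
  X=0: 0.0000, 0.0000
  X=1: 0.4745, 0.4770
  X=2: 0.2451, 0.4472
  (cells with P = 0 contribute 0)
Sum of the 6 terms: H(X,Y) = 1.6438 bits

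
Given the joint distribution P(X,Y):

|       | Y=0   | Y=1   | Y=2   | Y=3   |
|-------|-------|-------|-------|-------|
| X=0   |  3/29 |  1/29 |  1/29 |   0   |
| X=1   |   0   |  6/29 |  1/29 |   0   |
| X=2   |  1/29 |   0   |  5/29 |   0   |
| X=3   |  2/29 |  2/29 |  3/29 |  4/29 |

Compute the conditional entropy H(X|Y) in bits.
1.2631 bits

H(X|Y) = H(X,Y) - H(Y)

H(X,Y) = -Σ_{x,y} P(x,y) log₂ P(x,y). Per-cell terms -P(x,y)·log₂P(x,y):
  X=0: 0.33859, 0.16752, 0.16752, 0.00000
  X=1: 0.00000, 0.47028, 0.16752, 0.00000
  X=2: 0.16752, 0.00000, 0.43725, 0.00000
  X=3: 0.26607, 0.26607, 0.33859, 0.39420
  (cells with P = 0 contribute 0)
Sum of the 16 terms: H(X,Y) = 3.1811 bits

Marginal of Y (column sums):
  P(Y=0) = 3/29 + 0 + 1/29 + 2/29 = 6/29
  P(Y=1) = 1/29 + 6/29 + 0 + 2/29 = 9/29
  P(Y=2) = 1/29 + 1/29 + 5/29 + 3/29 = 10/29
  P(Y=3) = 0 + 0 + 0 + 4/29 = 4/29
H(Y) = -[(6/29)·log₂(6/29) + (9/29)·log₂(9/29) + (10/29)·log₂(10/29) + (4/29)·log₂(4/29)]
  = 0.47028 + 0.52388 + 0.52967 + 0.39420 = 1.9180 bits

H(X|Y) = H(X,Y) - H(Y) = 3.1811 - 1.9180 = 1.2631 bits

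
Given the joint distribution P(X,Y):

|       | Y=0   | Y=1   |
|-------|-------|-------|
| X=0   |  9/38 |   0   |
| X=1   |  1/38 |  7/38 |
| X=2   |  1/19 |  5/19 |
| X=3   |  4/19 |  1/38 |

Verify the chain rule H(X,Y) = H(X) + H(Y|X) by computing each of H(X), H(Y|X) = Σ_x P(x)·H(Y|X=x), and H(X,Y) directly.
H(X) = 1.9827 bits, H(Y|X) = 0.4389 bits, H(X,Y) = 2.4216 bits

Marginal of X (row sums):
  P(X=0) = 9/38 + 0 = 9/38
  P(X=1) = 1/38 + 7/38 = 4/19
  P(X=2) = 1/19 + 5/19 = 6/19
  P(X=3) = 4/19 + 1/38 = 9/38
H(X) = -[(9/38)·log₂(9/38) + (4/19)·log₂(4/19) + (6/19)·log₂(6/19) + (9/38)·log₂(9/38)]
  = 0.4922 + 0.4732 + 0.5251 + 0.4922 = 1.9827 bits

H(Y|X) = Σ_x P(x)·H(Y|X=x):
  X=0: P(X=0) = 9/38, P(Y|X=0) = (1, 0) → H(Y|X=0) = 0.0000
  X=1: P(X=1) = 4/19, P(Y|X=1) = (1/8, 7/8) → H(Y|X=1) = 0.5436
  X=2: P(X=2) = 6/19, P(Y|X=2) = (1/6, 5/6) → H(Y|X=2) = 0.6500
  X=3: P(X=3) = 9/38, P(Y|X=3) = (8/9, 1/9) → H(Y|X=3) = 0.5033
H(Y|X) = (9/38)·0.0000 + (4/19)·0.5436 + (6/19)·0.6500 + (9/38)·0.5033 = 0.4389 bits

H(X,Y) = -Σ_{x,y} P(x,y) log₂ P(x,y). Per-cell terms -P(x,y)·log₂P(x,y):
  X=0: 0.4922, 0.0000
  X=1: 0.1381, 0.4496
  X=2: 0.2236, 0.5068
  X=3: 0.4732, 0.1381
  (cells with P = 0 contribute 0)
Sum of the 8 terms: H(X,Y) = 2.4216 bits

Chain rule check:
  H(X) + H(Y|X) = 1.9827 + 0.4389 = 2.4216 bits
  H(X,Y) = 2.4216 bits
✓ Chain rule verified.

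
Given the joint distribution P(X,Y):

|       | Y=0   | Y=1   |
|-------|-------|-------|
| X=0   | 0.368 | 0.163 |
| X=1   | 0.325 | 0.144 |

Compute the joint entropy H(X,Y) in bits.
1.8869 bits

H(X,Y) = -Σ_{x,y} P(x,y) log₂ P(x,y). Per-cell terms -P(x,y)·log₂P(x,y):
  X=0: 0.5307, 0.4266
  X=1: 0.5270, 0.4026
Sum of the 4 terms: H(X,Y) = 1.8869 bits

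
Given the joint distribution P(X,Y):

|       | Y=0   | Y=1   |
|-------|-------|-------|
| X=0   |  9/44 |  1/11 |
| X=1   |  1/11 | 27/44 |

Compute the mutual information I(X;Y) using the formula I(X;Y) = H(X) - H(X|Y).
0.2217 bits

I(X;Y) = H(X) - H(X|Y)

Marginal of X (row sums):
  P(X=0) = 9/44 + 1/11 = 13/44
  P(X=1) = 1/11 + 27/44 = 31/44
H(X) = -[(13/44)·log₂(13/44) + (31/44)·log₂(31/44)]
  = 0.51970 + 0.35596 = 0.87566 bits

Marginal of Y (column sums):
  P(Y=0) = 9/44 + 1/11 = 13/44
  P(Y=1) = 1/11 + 27/44 = 31/44
H(X|Y) = Σ_y P(y)·H(X|Y=y):
  Y=0: P(Y=0) = 13/44, P(X|Y=0) = (9/13, 4/13) → H(X|Y=0) = 0.89049
  Y=1: P(Y=1) = 31/44, P(X|Y=1) = (4/31, 27/31) → H(X|Y=1) = 0.55478
H(X|Y) = (13/44)·0.89049 + (31/44)·0.55478 = 0.65397 bits

I(X;Y) = H(X) - H(X|Y) = 0.87566 - 0.65397 = 0.2217 bits

Cross-check via I(X;Y) = H(X) + H(Y) - H(X,Y): computing H(Y) from the column sums and H(X,Y) from the 4 cells in the same way gives H(Y) = 0.87566 bits and H(X,Y) = 1.52963 bits, so
I(X;Y) = 0.87566 + 0.87566 - 1.52963 = 0.2217 bits ✓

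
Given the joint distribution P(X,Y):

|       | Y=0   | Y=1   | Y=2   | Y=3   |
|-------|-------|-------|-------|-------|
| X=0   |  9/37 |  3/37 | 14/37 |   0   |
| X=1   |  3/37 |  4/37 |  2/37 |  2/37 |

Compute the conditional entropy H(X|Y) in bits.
0.6846 bits

H(X|Y) = H(X,Y) - H(Y)

H(X,Y) = -Σ_{x,y} P(x,y) log₂ P(x,y). Per-cell terms -P(x,y)·log₂P(x,y):
  X=0: 0.4961015, 0.2938776, 0.5305237, 0.0000000
  X=1: 0.2938776, 0.3469679, 0.2275380, 0.2275380
  (cells with P = 0 contribute 0)
Sum of the 8 terms: H(X,Y) = 2.416424 bits

Marginal of Y (column sums):
  P(Y=0) = 9/37 + 3/37 = 12/37
  P(Y=1) = 3/37 + 4/37 = 7/37
  P(Y=2) = 14/37 + 2/37 = 16/37
  P(Y=3) = 0 + 2/37 = 2/37
H(Y) = -[(12/37)·log₂(12/37) + (7/37)·log₂(7/37) + (16/37)·log₂(16/37) + (2/37)·log₂(2/37)]
  = 0.5268619 + 0.4544511 + 0.5230069 + 0.2275380 = 1.731858 bits

H(X|Y) = H(X,Y) - H(Y) = 2.416424 - 1.731858 = 0.6846 bits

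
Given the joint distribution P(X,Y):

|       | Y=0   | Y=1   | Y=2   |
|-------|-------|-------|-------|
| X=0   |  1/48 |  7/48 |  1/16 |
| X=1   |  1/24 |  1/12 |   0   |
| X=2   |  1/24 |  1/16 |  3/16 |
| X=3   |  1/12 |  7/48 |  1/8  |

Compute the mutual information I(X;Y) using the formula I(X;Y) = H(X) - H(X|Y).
0.1823 bits

I(X;Y) = H(X) - H(X|Y)

Marginal of X (row sums):
  P(X=0) = 1/48 + 7/48 + 1/16 = 11/48
  P(X=1) = 1/24 + 1/12 + 0 = 1/8
  P(X=2) = 1/24 + 1/16 + 3/16 = 7/24
  P(X=3) = 1/12 + 7/48 + 1/8 = 17/48
H(X) = -[(11/48)·log₂(11/48) + (1/8)·log₂(1/8) + (7/24)·log₂(7/24) + (17/48)·log₂(17/48)]
  = 0.48710 + 0.37500 + 0.51847 + 0.53036 = 1.91093 bits

Marginal of Y (column sums):
  P(Y=0) = 1/48 + 1/24 + 1/24 + 1/12 = 3/16
  P(Y=1) = 7/48 + 1/12 + 1/16 + 7/48 = 7/16
  P(Y=2) = 1/16 + 0 + 3/16 + 1/8 = 3/8
H(X|Y) = Σ_y P(y)·H(X|Y=y):
  Y=0: P(Y=0) = 3/16, P(X|Y=0) = (1/9, 2/9, 2/9, 4/9) → H(X|Y=0) = 1.83659
  Y=1: P(Y=1) = 7/16, P(X|Y=1) = (1/3, 4/21, 1/7, 1/3) → H(X|Y=1) = 1.91337
  Y=2: P(Y=2) = 3/8, P(X|Y=2) = (1/6, 0, 1/2, 1/3) → H(X|Y=2) = 1.45915
H(X|Y) = (3/16)·1.83659 + (7/16)·1.91337 + (3/8)·1.45915 = 1.72864 bits

I(X;Y) = H(X) - H(X|Y) = 1.91093 - 1.72864 = 0.1823 bits

Cross-check via I(X;Y) = H(X) + H(Y) - H(X,Y): computing H(Y) from the column sums and H(X,Y) from the 12 cells in the same way gives H(Y) = 1.50524 bits and H(X,Y) = 3.23388 bits, so
I(X;Y) = 1.91093 + 1.50524 - 3.23388 = 0.1823 bits ✓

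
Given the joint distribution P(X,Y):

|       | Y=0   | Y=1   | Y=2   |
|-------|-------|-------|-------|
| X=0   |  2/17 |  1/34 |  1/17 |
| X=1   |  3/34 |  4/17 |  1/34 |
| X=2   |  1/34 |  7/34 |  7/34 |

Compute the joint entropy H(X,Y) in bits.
2.7916 bits

H(X,Y) = -Σ_{x,y} P(x,y) log₂ P(x,y). Per-cell terms -P(x,y)·log₂P(x,y):
  X=0: 0.36323, 0.14963, 0.24044
  X=1: 0.30904, 0.49117, 0.14963
  X=2: 0.14963, 0.46943, 0.46943
Sum of the 9 terms: H(X,Y) = 2.7916 bits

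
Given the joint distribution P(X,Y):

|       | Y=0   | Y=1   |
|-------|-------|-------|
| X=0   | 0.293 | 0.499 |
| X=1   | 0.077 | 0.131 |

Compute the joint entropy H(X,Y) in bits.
1.6883 bits

H(X,Y) = -Σ_{x,y} P(x,y) log₂ P(x,y). Per-cell terms -P(x,y)·log₂P(x,y):
  X=0: 0.51891, 0.50044
  X=1: 0.28482, 0.38414
Sum of the 4 terms: H(X,Y) = 1.6883 bits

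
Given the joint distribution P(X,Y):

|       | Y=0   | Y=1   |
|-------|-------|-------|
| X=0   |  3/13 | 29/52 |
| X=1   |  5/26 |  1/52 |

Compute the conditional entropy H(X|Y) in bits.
0.5422 bits

H(X|Y) = H(X,Y) - H(Y)

H(X,Y) = -Σ_{x,y} P(x,y) log₂ P(x,y). Per-cell terms -P(x,y)·log₂P(x,y):
  X=0: 0.48819, 0.46983
  X=1: 0.45741, 0.10962
Sum of the 4 terms: H(X,Y) = 1.52505 bits

Marginal of Y (column sums):
  P(Y=0) = 3/13 + 5/26 = 11/26
  P(Y=1) = 29/52 + 1/52 = 15/26
H(Y) = -[(11/26)·log₂(11/26) + (15/26)·log₂(15/26)]
  = 0.52504 + 0.45782 = 0.98286 bits

H(X|Y) = H(X,Y) - H(Y) = 1.52505 - 0.98286 = 0.5422 bits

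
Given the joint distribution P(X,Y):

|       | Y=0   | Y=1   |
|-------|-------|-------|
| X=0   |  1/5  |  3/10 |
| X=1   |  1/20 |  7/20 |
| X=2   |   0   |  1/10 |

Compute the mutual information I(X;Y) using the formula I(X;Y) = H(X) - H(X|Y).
0.1084 bits

I(X;Y) = H(X) - H(X|Y)

Marginal of X (row sums):
  P(X=0) = 1/5 + 3/10 = 1/2
  P(X=1) = 1/20 + 7/20 = 2/5
  P(X=2) = 0 + 1/10 = 1/10
H(X) = -[(1/2)·log₂(1/2) + (2/5)·log₂(2/5) + (1/10)·log₂(1/10)]
  = 0.5000 + 0.5288 + 0.3322 = 1.3610 bits

Marginal of Y (column sums):
  P(Y=0) = 1/5 + 1/20 + 0 = 1/4
  P(Y=1) = 3/10 + 7/20 + 1/10 = 3/4
H(X|Y) = Σ_y P(y)·H(X|Y=y):
  Y=0: P(Y=0) = 1/4, P(X|Y=0) = (4/5, 1/5, 0) → H(X|Y=0) = 0.7219
  Y=1: P(Y=1) = 3/4, P(X|Y=1) = (2/5, 7/15, 2/15) → H(X|Y=1) = 1.4295
H(X|Y) = (1/4)·0.7219 + (3/4)·1.4295 = 1.2526 bits

I(X;Y) = H(X) - H(X|Y) = 1.3610 - 1.2526 = 0.1084 bits

Cross-check via I(X;Y) = H(X) + H(Y) - H(X,Y): computing H(Y) from the column sums and H(X,Y) from the 6 cells in the same way gives H(Y) = 0.8113 bits and H(X,Y) = 2.0639 bits, so
I(X;Y) = 1.3610 + 0.8113 - 2.0639 = 0.1084 bits ✓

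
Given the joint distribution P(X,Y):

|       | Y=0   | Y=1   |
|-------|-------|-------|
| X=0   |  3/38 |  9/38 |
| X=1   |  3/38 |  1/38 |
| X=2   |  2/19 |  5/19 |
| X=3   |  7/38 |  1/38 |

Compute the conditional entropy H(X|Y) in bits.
1.6530 bits

H(X|Y) = H(X,Y) - H(Y)

H(X,Y) = -Σ_{x,y} P(x,y) log₂ P(x,y). Per-cell terms -P(x,y)·log₂P(x,y):
  X=0: 0.28918, 0.49216
  X=1: 0.28918, 0.13810
  X=2: 0.34189, 0.50684
  X=3: 0.44958, 0.13810
Sum of the 8 terms: H(X,Y) = 2.6450 bits

Marginal of Y (column sums):
  P(Y=0) = 3/38 + 3/38 + 2/19 + 7/38 = 17/38
  P(Y=1) = 9/38 + 1/38 + 5/19 + 1/38 = 21/38
H(Y) = -[(17/38)·log₂(17/38) + (21/38)·log₂(21/38)]
  = 0.51916 + 0.47284 = 0.9920 bits

H(X|Y) = H(X,Y) - H(Y) = 2.6450 - 0.9920 = 1.6530 bits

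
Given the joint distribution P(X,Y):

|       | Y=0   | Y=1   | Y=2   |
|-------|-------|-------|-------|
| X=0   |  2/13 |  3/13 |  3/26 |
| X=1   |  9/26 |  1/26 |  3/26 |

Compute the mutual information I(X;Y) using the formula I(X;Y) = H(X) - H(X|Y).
0.1647 bits

I(X;Y) = H(X) - H(X|Y)

Marginal of X (row sums):
  P(X=0) = 2/13 + 3/13 + 3/26 = 1/2
  P(X=1) = 9/26 + 1/26 + 3/26 = 1/2
H(X) = -[(1/2)·log₂(1/2) + (1/2)·log₂(1/2)]
  = 0.5000 + 0.5000 = 1.0000 bits

Marginal of Y (column sums):
  P(Y=0) = 2/13 + 9/26 = 1/2
  P(Y=1) = 3/13 + 1/26 = 7/26
  P(Y=2) = 3/26 + 3/26 = 3/13
H(X|Y) = Σ_y P(y)·H(X|Y=y):
  Y=0: P(Y=0) = 1/2, P(X|Y=0) = (4/13, 9/13) → H(X|Y=0) = 0.8905
  Y=1: P(Y=1) = 7/26, P(X|Y=1) = (6/7, 1/7) → H(X|Y=1) = 0.5917
  Y=2: P(Y=2) = 3/13, P(X|Y=2) = (1/2, 1/2) → H(X|Y=2) = 1.0000
H(X|Y) = (1/2)·0.8905 + (7/26)·0.5917 + (3/13)·1.0000 = 0.8353 bits

I(X;Y) = H(X) - H(X|Y) = 1.0000 - 0.8353 = 0.1647 bits

Cross-check via I(X;Y) = H(X) + H(Y) - H(X,Y): computing H(Y) from the column sums and H(X,Y) from the 6 cells in the same way gives H(Y) = 1.4979 bits and H(X,Y) = 2.3332 bits, so
I(X;Y) = 1.0000 + 1.4979 - 2.3332 = 0.1647 bits ✓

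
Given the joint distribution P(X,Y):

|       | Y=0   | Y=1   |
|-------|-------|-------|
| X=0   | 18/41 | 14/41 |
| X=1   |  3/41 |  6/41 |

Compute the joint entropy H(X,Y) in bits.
1.7325 bits

H(X,Y) = -Σ_{x,y} P(x,y) log₂ P(x,y). Per-cell terms -P(x,y)·log₂P(x,y):
  X=0: 0.52140, 0.52934
  X=1: 0.27604, 0.40574
Sum of the 4 terms: H(X,Y) = 1.7325 bits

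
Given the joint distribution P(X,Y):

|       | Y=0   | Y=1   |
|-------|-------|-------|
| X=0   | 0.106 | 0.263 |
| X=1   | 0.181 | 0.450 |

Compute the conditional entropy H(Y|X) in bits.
0.8648 bits

H(Y|X) = H(X,Y) - H(X)

H(X,Y) = -Σ_{x,y} P(x,y) log₂ P(x,y). Per-cell terms -P(x,y)·log₂P(x,y):
  X=0: 0.3432, 0.5068
  X=1: 0.4463, 0.5184
Sum of the 4 terms: H(X,Y) = 1.8147 bits

Marginal of X (row sums):
  P(X=0) = 0.106 + 0.263 = 0.369
  P(X=1) = 0.181 + 0.450 = 0.631
H(X) = -[0.369·log₂(0.369) + 0.631·log₂(0.631)]
  = 0.5307 + 0.4192 = 0.9499 bits

H(Y|X) = H(X,Y) - H(X) = 1.8147 - 0.9499 = 0.8648 bits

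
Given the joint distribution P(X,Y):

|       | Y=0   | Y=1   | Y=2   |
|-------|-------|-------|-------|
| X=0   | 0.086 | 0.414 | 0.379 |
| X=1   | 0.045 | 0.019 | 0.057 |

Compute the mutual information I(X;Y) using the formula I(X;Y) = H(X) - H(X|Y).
0.0542 bits

I(X;Y) = H(X) - H(X|Y)

Marginal of X (row sums):
  P(X=0) = 0.086 + 0.414 + 0.379 = 0.879
  P(X=1) = 0.045 + 0.019 + 0.057 = 0.121
H(X) = -[0.879·log₂(0.879) + 0.121·log₂(0.121)]
  = 0.16355 + 0.36868 = 0.5322 bits

Marginal of Y (column sums):
  P(Y=0) = 0.086 + 0.045 = 0.131
  P(Y=1) = 0.414 + 0.019 = 0.433
  P(Y=2) = 0.379 + 0.057 = 0.436
H(X|Y) = Σ_y P(y)·H(X|Y=y):
  Y=0: P(Y=0) = 0.131, P(X|Y=0) = (86/131, 45/131) → H(X|Y=0) = 0.92814
  Y=1: P(Y=1) = 0.433, P(X|Y=1) = (414/433, 19/433) → H(X|Y=1) = 0.25981
  Y=2: P(Y=2) = 0.436, P(X|Y=2) = (379/436, 57/436) → H(X|Y=2) = 0.55945
H(X|Y) = 0.131·0.92814 + 0.433·0.25981 + 0.436·0.55945 = 0.4780 bits

I(X;Y) = H(X) - H(X|Y) = 0.5322 - 0.4780 = 0.0542 bits

Cross-check via I(X;Y) = H(X) + H(Y) - H(X,Y): computing H(Y) from the column sums and H(X,Y) from the 6 cells in the same way gives H(Y) = 1.4292 bits and H(X,Y) = 1.9072 bits, so
I(X;Y) = 0.5322 + 1.4292 - 1.9072 = 0.0542 bits ✓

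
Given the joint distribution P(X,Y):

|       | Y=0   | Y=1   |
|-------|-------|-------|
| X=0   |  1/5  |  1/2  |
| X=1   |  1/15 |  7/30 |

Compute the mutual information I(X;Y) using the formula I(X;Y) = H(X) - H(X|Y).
0.0032 bits

I(X;Y) = H(X) - H(X|Y)

Marginal of X (row sums):
  P(X=0) = 1/5 + 1/2 = 7/10
  P(X=1) = 1/15 + 7/30 = 3/10
H(X) = -[(7/10)·log₂(7/10) + (3/10)·log₂(3/10)]
  = 0.3602 + 0.5211 = 0.8813 bits

Marginal of Y (column sums):
  P(Y=0) = 1/5 + 1/15 = 4/15
  P(Y=1) = 1/2 + 7/30 = 11/15
H(X|Y) = Σ_y P(y)·H(X|Y=y):
  Y=0: P(Y=0) = 4/15, P(X|Y=0) = (3/4, 1/4) → H(X|Y=0) = 0.8113
  Y=1: P(Y=1) = 11/15, P(X|Y=1) = (15/22, 7/22) → H(X|Y=1) = 0.9024
H(X|Y) = (4/15)·0.8113 + (11/15)·0.9024 = 0.8781 bits

I(X;Y) = H(X) - H(X|Y) = 0.8813 - 0.8781 = 0.0032 bits

Cross-check via I(X;Y) = H(X) + H(Y) - H(X,Y): computing H(Y) from the column sums and H(X,Y) from the 4 cells in the same way gives H(Y) = 0.8366 bits and H(X,Y) = 1.7147 bits, so
I(X;Y) = 0.8813 + 0.8366 - 1.7147 = 0.0032 bits ✓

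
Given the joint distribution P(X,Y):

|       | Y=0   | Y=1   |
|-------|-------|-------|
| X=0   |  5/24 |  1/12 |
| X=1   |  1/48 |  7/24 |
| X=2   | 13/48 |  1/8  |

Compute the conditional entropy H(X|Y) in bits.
1.2904 bits

H(X|Y) = H(X,Y) - H(Y)

H(X,Y) = -Σ_{x,y} P(x,y) log₂ P(x,y). Per-cell terms -P(x,y)·log₂P(x,y):
  X=0: 0.47147, 0.29875
  X=1: 0.11635, 0.51847
  X=2: 0.51039, 0.37500
Sum of the 6 terms: H(X,Y) = 2.2904 bits

Marginal of Y (column sums):
  P(Y=0) = 5/24 + 1/48 + 13/48 = 1/2
  P(Y=1) = 1/12 + 7/24 + 1/8 = 1/2
H(Y) = -[(1/2)·log₂(1/2) + (1/2)·log₂(1/2)]
  = 0.50000 + 0.50000 = 1.0000 bits

H(X|Y) = H(X,Y) - H(Y) = 2.2904 - 1.0000 = 1.2904 bits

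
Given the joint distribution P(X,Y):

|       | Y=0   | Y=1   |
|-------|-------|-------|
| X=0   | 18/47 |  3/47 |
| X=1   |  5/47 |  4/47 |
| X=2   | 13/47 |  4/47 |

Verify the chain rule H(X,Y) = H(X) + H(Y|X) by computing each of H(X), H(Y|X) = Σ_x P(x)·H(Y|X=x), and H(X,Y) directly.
H(X) = 1.5066 bits, H(Y|X) = 0.7389 bits, H(X,Y) = 2.2455 bits

Marginal of X (row sums):
  P(X=0) = 18/47 + 3/47 = 21/47
  P(X=1) = 5/47 + 4/47 = 9/47
  P(X=2) = 13/47 + 4/47 = 17/47
H(X) = -[(21/47)·log₂(21/47) + (9/47)·log₂(9/47) + (17/47)·log₂(17/47)]
  = 0.51931 + 0.45664 + 0.53066 = 1.5066 bits

H(Y|X) = Σ_x P(x)·H(Y|X=x):
  X=0: P(X=0) = 21/47, P(Y|X=0) = (6/7, 1/7) → H(Y|X=0) = 0.59167
  X=1: P(X=1) = 9/47, P(Y|X=1) = (5/9, 4/9) → H(Y|X=1) = 0.99108
  X=2: P(X=2) = 17/47, P(Y|X=2) = (13/17, 4/17) → H(Y|X=2) = 0.78713
H(Y|X) = (21/47)·0.59167 + (9/47)·0.99108 + (17/47)·0.78713 = 0.7389 bits

H(X,Y) = -Σ_{x,y} P(x,y) log₂ P(x,y). Per-cell terms -P(x,y)·log₂P(x,y):
  X=0: 0.53030, 0.25338
  X=1: 0.34390, 0.30252
  X=2: 0.51285, 0.30252
Sum of the 6 terms: H(X,Y) = 2.2455 bits

Chain rule check:
  H(X) + H(Y|X) = 1.5066 + 0.7389 = 2.2455 bits
  H(X,Y) = 2.2455 bits
✓ Chain rule verified.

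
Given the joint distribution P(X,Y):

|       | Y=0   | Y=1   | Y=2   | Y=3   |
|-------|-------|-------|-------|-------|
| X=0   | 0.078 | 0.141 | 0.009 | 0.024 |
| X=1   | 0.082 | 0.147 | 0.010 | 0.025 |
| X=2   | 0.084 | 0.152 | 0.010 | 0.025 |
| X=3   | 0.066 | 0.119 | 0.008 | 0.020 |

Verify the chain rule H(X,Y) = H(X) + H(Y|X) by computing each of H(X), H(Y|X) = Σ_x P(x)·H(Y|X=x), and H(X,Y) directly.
H(X) = 1.9940 bits, H(Y|X) = 1.4894 bits, H(X,Y) = 3.4835 bits

Marginal of X (row sums):
  P(X=0) = 0.078 + 0.141 + 0.009 + 0.024 = 0.252
  P(X=1) = 0.082 + 0.147 + 0.010 + 0.025 = 0.264
  P(X=2) = 0.084 + 0.152 + 0.010 + 0.025 = 0.271
  P(X=3) = 0.066 + 0.119 + 0.008 + 0.020 = 0.213
H(X) = -[0.252·log₂(0.252) + 0.264·log₂(0.264) + 0.271·log₂(0.271) + 0.213·log₂(0.213)]
  = 0.50110 + 0.50725 + 0.51047 + 0.47522 = 1.9940 bits

H(Y|X) = Σ_x P(x)·H(Y|X=x):
  X=0: P(X=0) = 0.252, P(Y|X=0) = (13/42, 47/84, 1/28, 2/21) → H(Y|X=0) = 1.48717
  X=1: P(X=1) = 0.264, P(Y|X=1) = (41/132, 49/88, 5/132, 25/264) → H(Y|X=1) = 1.49520
  X=2: P(X=2) = 0.271, P(Y|X=2) = (84/271, 152/271, 10/271, 25/271) → H(Y|X=2) = 1.48453
  X=3: P(X=3) = 0.213, P(Y|X=3) = (22/71, 119/213, 8/213, 20/213) → H(Y|X=3) = 1.49127
H(Y|X) = 0.252·1.48717 + 0.264·1.49520 + 0.271·1.48453 + 0.213·1.49127 = 1.4894 bits

H(X,Y) = -Σ_{x,y} P(x,y) log₂ P(x,y). Per-cell terms -P(x,y)·log₂P(x,y):
  X=0: 0.28707, 0.39850, 0.06116, 0.12914
  X=1: 0.29588, 0.40662, 0.06644, 0.13305
  X=2: 0.30017, 0.41311, 0.06644, 0.13305
  X=3: 0.25881, 0.36545, 0.05573, 0.11288
Sum of the 16 terms: H(X,Y) = 3.4835 bits

Chain rule check:
  H(X) + H(Y|X) = 1.9940 + 1.4894 = 3.4834 bits
  H(X,Y) = 3.4835 bits
✓ Chain rule verified (Δ = 0.0001 is 4-dp rounding noise: each of the three values was rounded independently).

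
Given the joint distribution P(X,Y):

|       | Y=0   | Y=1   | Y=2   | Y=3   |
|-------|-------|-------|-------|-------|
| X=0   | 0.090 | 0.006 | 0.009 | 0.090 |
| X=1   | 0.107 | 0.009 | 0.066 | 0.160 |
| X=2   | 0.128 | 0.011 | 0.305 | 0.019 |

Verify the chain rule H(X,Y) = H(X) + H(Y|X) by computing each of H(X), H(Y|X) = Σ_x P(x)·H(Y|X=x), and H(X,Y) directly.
H(X) = 1.5036 bits, H(Y|X) = 1.3974 bits, H(X,Y) = 2.9011 bits

Marginal of X (row sums):
  P(X=0) = 0.090 + 0.006 + 0.009 + 0.090 = 0.195
  P(X=1) = 0.107 + 0.009 + 0.066 + 0.160 = 0.342
  P(X=2) = 0.128 + 0.011 + 0.305 + 0.019 = 0.463
H(X) = -[0.195·log₂(0.195) + 0.342·log₂(0.342) + 0.463·log₂(0.463)]
  = 0.45990 + 0.52939 + 0.51435 = 1.5036 bits

H(Y|X) = Σ_x P(x)·H(Y|X=x):
  X=0: P(X=0) = 0.195, P(Y|X=0) = (6/13, 2/65, 3/65, 6/13) → H(Y|X=0) = 1.38901
  X=1: P(X=1) = 0.342, P(Y|X=1) = (107/342, 1/38, 11/57, 80/171) → H(Y|X=1) = 1.63334
  X=2: P(X=2) = 0.463, P(Y|X=2) = (128/463, 11/463, 305/463, 19/463) → H(Y|X=2) = 1.22673
H(Y|X) = 0.195·1.38901 + 0.342·1.63334 + 0.463·1.22673 = 1.3974 bits

H(X,Y) = -Σ_{x,y} P(x,y) log₂ P(x,y). Per-cell terms -P(x,y)·log₂P(x,y):
  X=0: 0.31265, 0.04428, 0.06116, 0.31265
  X=1: 0.34500, 0.06116, 0.25881, 0.42302
  X=2: 0.37962, 0.07157, 0.52250, 0.10864
Sum of the 12 terms: H(X,Y) = 2.9011 bits

Chain rule check:
  H(X) + H(Y|X) = 1.5036 + 1.3974 = 2.9010 bits
  H(X,Y) = 2.9011 bits
✓ Chain rule verified (Δ = 0.0001 is 4-dp rounding noise: each of the three values was rounded independently).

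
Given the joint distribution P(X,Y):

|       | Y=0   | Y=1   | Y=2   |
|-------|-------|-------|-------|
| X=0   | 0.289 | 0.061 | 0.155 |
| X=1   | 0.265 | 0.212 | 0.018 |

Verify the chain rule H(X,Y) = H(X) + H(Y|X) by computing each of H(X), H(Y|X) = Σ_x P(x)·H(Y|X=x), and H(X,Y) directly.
H(X) = 0.9999 bits, H(Y|X) = 1.2671 bits, H(X,Y) = 2.2671 bits

Marginal of X (row sums):
  P(X=0) = 0.289 + 0.061 + 0.155 = 0.505
  P(X=1) = 0.265 + 0.212 + 0.018 = 0.495
H(X) = -[0.505·log₂(0.505) + 0.495·log₂(0.495)]
  = 0.49775 + 0.50218 = 0.9999 bits

H(Y|X) = Σ_x P(x)·H(Y|X=x):
  X=0: P(X=0) = 0.505, P(Y|X=0) = (289/505, 61/505, 31/101) → H(Y|X=0) = 1.35216
  X=1: P(X=1) = 0.495, P(Y|X=1) = (53/99, 212/495, 2/55) → H(Y|X=1) = 1.18040
H(Y|X) = 0.505·1.35216 + 0.495·1.18040 = 1.2671 bits

H(X,Y) = -Σ_{x,y} P(x,y) log₂ P(x,y). Per-cell terms -P(x,y)·log₂P(x,y):
  X=0: 0.51756, 0.24614, 0.41690
  X=1: 0.50772, 0.47443, 0.10433
Sum of the 6 terms: H(X,Y) = 2.2671 bits

Chain rule check:
  H(X) + H(Y|X) = 0.9999 + 1.2671 = 2.2670 bits
  H(X,Y) = 2.2671 bits
✓ Chain rule verified (Δ = 0.0001 is 4-dp rounding noise: each of the three values was rounded independently).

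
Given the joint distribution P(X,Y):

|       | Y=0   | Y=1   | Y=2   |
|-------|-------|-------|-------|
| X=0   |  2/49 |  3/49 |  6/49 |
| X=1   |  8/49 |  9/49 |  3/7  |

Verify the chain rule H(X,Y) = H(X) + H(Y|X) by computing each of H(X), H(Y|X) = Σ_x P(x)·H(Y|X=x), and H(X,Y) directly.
H(X) = 0.7683 bits, H(Y|X) = 1.4376 bits, H(X,Y) = 2.2059 bits

Marginal of X (row sums):
  P(X=0) = 2/49 + 3/49 + 6/49 = 11/49
  P(X=1) = 8/49 + 9/49 + 3/7 = 38/49
H(X) = -[(11/49)·log₂(11/49) + (38/49)·log₂(38/49)]
  = 0.48384 + 0.28444 = 0.7683 bits

H(Y|X) = Σ_x P(x)·H(Y|X=x):
  X=0: P(X=0) = 11/49, P(Y|X=0) = (2/11, 3/11, 6/11) → H(Y|X=0) = 1.43537
  X=1: P(X=1) = 38/49, P(Y|X=1) = (4/19, 9/38, 21/38) → H(Y|X=1) = 1.43824
H(Y|X) = (11/49)·1.43537 + (38/49)·1.43824 = 1.4376 bits

H(X,Y) = -Σ_{x,y} P(x,y) log₂ P(x,y). Per-cell terms -P(x,y)·log₂P(x,y):
  X=0: 0.18836, 0.24672, 0.37099
  X=1: 0.42689, 0.44904, 0.52388
Sum of the 6 terms: H(X,Y) = 2.2059 bits

Chain rule check:
  H(X) + H(Y|X) = 0.7683 + 1.4376 = 2.2059 bits
  H(X,Y) = 2.2059 bits
✓ Chain rule verified.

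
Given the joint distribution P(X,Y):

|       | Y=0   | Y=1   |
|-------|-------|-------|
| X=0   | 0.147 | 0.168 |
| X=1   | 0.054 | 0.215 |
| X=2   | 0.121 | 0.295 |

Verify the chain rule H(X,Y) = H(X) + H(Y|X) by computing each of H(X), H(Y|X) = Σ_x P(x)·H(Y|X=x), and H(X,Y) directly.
H(X) = 1.5609 bits, H(Y|X) = 0.8704 bits, H(X,Y) = 2.4314 bits

Marginal of X (row sums):
  P(X=0) = 0.147 + 0.168 = 0.315
  P(X=1) = 0.054 + 0.215 = 0.269
  P(X=2) = 0.121 + 0.295 = 0.416
H(X) = -[0.315·log₂(0.315) + 0.269·log₂(0.269) + 0.416·log₂(0.416)]
  = 0.52497 + 0.50957 + 0.52638 = 1.5609 bits

H(Y|X) = Σ_x P(x)·H(Y|X=x):
  X=0: P(X=0) = 0.315, P(Y|X=0) = (7/15, 8/15) → H(Y|X=0) = 0.99679
  X=1: P(X=1) = 0.269, P(Y|X=1) = (54/269, 215/269) → H(Y|X=1) = 0.72341
  X=2: P(X=2) = 0.416, P(Y|X=2) = (121/416, 295/416) → H(Y|X=2) = 0.86984
H(Y|X) = 0.315·0.99679 + 0.269·0.72341 + 0.416·0.86984 = 0.8704 bits

H(X,Y) = -Σ_{x,y} P(x,y) log₂ P(x,y). Per-cell terms -P(x,y)·log₂P(x,y):
  X=0: 0.40662, 0.43234
  X=1: 0.22739, 0.47678
  X=2: 0.36868, 0.51956
Sum of the 6 terms: H(X,Y) = 2.4314 bits

Chain rule check:
  H(X) + H(Y|X) = 1.5609 + 0.8704 = 2.4313 bits
  H(X,Y) = 2.4314 bits
✓ Chain rule verified (Δ = 0.0001 is 4-dp rounding noise: each of the three values was rounded independently).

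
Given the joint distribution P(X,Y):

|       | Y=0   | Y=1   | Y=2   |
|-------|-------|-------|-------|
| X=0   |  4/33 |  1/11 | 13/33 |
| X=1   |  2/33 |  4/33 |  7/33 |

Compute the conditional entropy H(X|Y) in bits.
0.9421 bits

H(X|Y) = H(X,Y) - H(Y)

H(X,Y) = -Σ_{x,y} P(x,y) log₂ P(x,y). Per-cell terms -P(x,y)·log₂P(x,y):
  X=0: 0.3690175, 0.3144938, 0.5294366
  X=1: 0.2451148, 0.3690175, 0.4745235
Sum of the 6 terms: H(X,Y) = 2.301604 bits

Marginal of Y (column sums):
  P(Y=0) = 4/33 + 2/33 = 2/11
  P(Y=1) = 1/11 + 4/33 = 7/33
  P(Y=2) = 13/33 + 7/33 = 20/33
H(Y) = -[(2/11)·log₂(2/11) + (7/33)·log₂(7/33) + (20/33)·log₂(20/33)]
  = 0.4471694 + 0.4745235 + 0.4378582 = 1.359551 bits

H(X|Y) = H(X,Y) - H(Y) = 2.301604 - 1.359551 = 0.9421 bits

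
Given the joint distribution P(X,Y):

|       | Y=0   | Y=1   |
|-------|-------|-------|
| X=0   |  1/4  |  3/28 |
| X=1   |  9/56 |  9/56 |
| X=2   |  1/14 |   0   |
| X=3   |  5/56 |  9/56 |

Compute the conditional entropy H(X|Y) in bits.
1.7148 bits

H(X|Y) = H(X,Y) - H(Y)

H(X,Y) = -Σ_{x,y} P(x,y) log₂ P(x,y). Per-cell terms -P(x,y)·log₂P(x,y):
  X=0: 0.50000, 0.34526
  X=1: 0.42387, 0.42387
  X=2: 0.27195, 0.00000
  X=3: 0.31120, 0.42387
  (cells with P = 0 contribute 0)
Sum of the 8 terms: H(X,Y) = 2.7000 bits

Marginal of Y (column sums):
  P(Y=0) = 1/4 + 9/56 + 1/14 + 5/56 = 4/7
  P(Y=1) = 3/28 + 9/56 + 0 + 9/56 = 3/7
H(Y) = -[(4/7)·log₂(4/7) + (3/7)·log₂(3/7)]
  = 0.46135 + 0.52388 = 0.9852 bits

H(X|Y) = H(X,Y) - H(Y) = 2.7000 - 0.9852 = 1.7148 bits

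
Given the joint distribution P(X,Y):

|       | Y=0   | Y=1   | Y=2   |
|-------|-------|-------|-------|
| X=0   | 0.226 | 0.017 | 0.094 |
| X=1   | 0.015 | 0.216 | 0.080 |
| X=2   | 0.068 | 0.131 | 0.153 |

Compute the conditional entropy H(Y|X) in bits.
1.2446 bits

H(Y|X) = H(X,Y) - H(X)

H(X,Y) = -Σ_{x,y} P(x,y) log₂ P(x,y). Per-cell terms -P(x,y)·log₂P(x,y):
  X=0: 0.48491, 0.09993, 0.32065
  X=1: 0.09088, 0.47755, 0.29151
  X=2: 0.26373, 0.38414, 0.41438
Sum of the 9 terms: H(X,Y) = 2.8277 bits

Marginal of X (row sums):
  P(X=0) = 0.226 + 0.017 + 0.094 = 0.337
  P(X=1) = 0.015 + 0.216 + 0.080 = 0.311
  P(X=2) = 0.068 + 0.131 + 0.153 = 0.352
H(X) = -[0.337·log₂(0.337) + 0.311·log₂(0.311) + 0.352·log₂(0.352)]
  = 0.52881 + 0.52404 + 0.53024 = 1.5831 bits

H(Y|X) = H(X,Y) - H(X) = 2.8277 - 1.5831 = 1.2446 bits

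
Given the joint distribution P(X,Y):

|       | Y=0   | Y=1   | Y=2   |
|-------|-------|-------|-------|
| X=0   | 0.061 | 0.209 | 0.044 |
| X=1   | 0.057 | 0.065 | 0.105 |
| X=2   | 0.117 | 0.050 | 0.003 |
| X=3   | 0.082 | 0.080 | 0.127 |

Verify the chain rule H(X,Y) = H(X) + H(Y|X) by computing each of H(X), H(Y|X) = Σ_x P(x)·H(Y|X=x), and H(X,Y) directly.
H(X) = 1.9625 bits, H(Y|X) = 1.3561 bits, H(X,Y) = 3.3186 bits

Marginal of X (row sums):
  P(X=0) = 0.061 + 0.209 + 0.044 = 0.314
  P(X=1) = 0.057 + 0.065 + 0.105 = 0.227
  P(X=2) = 0.117 + 0.050 + 0.003 = 0.170
  P(X=3) = 0.082 + 0.080 + 0.127 = 0.289
H(X) = -[0.314·log₂(0.314) + 0.227·log₂(0.227) + 0.170·log₂(0.170) + 0.289·log₂(0.289)]
  = 0.5247 + 0.4856 + 0.4346 + 0.5176 = 1.9625 bits

H(Y|X) = Σ_x P(x)·H(Y|X=x):
  X=0: P(X=0) = 0.314, P(Y|X=0) = (61/314, 209/314, 22/157) → H(Y|X=0) = 1.2474
  X=1: P(X=1) = 0.227, P(Y|X=1) = (57/227, 65/227, 105/227) → H(Y|X=1) = 1.5317
  X=2: P(X=2) = 0.170, P(Y|X=2) = (117/170, 5/17, 3/170) → H(Y|X=2) = 0.9930
  X=3: P(X=3) = 0.289, P(Y|X=3) = (82/289, 80/289, 127/289) → H(Y|X=3) = 1.5499
H(Y|X) = 0.314·1.2474 + 0.227·1.5317 + 0.170·0.9930 + 0.289·1.5499 = 1.3561 bits

H(X,Y) = -Σ_{x,y} P(x,y) log₂ P(x,y). Per-cell terms -P(x,y)·log₂P(x,y):
  X=0: 0.2461, 0.4720, 0.1983
  X=1: 0.2356, 0.2563, 0.3414
  X=2: 0.3622, 0.2161, 0.0251
  X=3: 0.2959, 0.2915, 0.3781
Sum of the 12 terms: H(X,Y) = 3.3186 bits

Chain rule check:
  H(X) + H(Y|X) = 1.9625 + 1.3561 = 3.3186 bits
  H(X,Y) = 3.3186 bits
✓ Chain rule verified.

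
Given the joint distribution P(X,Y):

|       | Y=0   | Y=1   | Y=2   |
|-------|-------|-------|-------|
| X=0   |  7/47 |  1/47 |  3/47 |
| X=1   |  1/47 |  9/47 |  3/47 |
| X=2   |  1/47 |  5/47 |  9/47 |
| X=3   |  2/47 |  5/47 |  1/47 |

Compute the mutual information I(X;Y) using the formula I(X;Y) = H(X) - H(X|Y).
0.3245 bits

I(X;Y) = H(X) - H(X|Y)

Marginal of X (row sums):
  P(X=0) = 7/47 + 1/47 + 3/47 = 11/47
  P(X=1) = 1/47 + 9/47 + 3/47 = 13/47
  P(X=2) = 1/47 + 5/47 + 9/47 = 15/47
  P(X=3) = 2/47 + 5/47 + 1/47 = 8/47
H(X) = -[(11/47)·log₂(11/47) + (13/47)·log₂(13/47) + (15/47)·log₂(15/47) + (8/47)·log₂(8/47)]
  = 0.4904 + 0.5128 + 0.5259 + 0.4348 = 1.9639 bits

Marginal of Y (column sums):
  P(Y=0) = 7/47 + 1/47 + 1/47 + 2/47 = 11/47
  P(Y=1) = 1/47 + 9/47 + 5/47 + 5/47 = 20/47
  P(Y=2) = 3/47 + 3/47 + 9/47 + 1/47 = 16/47
H(X|Y) = Σ_y P(y)·H(X|Y=y):
  Y=0: P(Y=0) = 11/47, P(X|Y=0) = (7/11, 1/11, 1/11, 2/11) → H(X|Y=0) = 1.4911
  Y=1: P(Y=1) = 20/47, P(X|Y=1) = (1/20, 9/20, 1/4, 1/4) → H(X|Y=1) = 1.7345
  Y=2: P(Y=2) = 16/47, P(X|Y=2) = (3/16, 3/16, 9/16, 1/16) → H(X|Y=2) = 1.6226
H(X|Y) = (11/47)·1.4911 + (20/47)·1.7345 + (16/47)·1.6226 = 1.6394 bits

I(X;Y) = H(X) - H(X|Y) = 1.9639 - 1.6394 = 0.3245 bits

Cross-check via I(X;Y) = H(X) + H(Y) - H(X,Y): computing H(Y) from the column sums and H(X,Y) from the 12 cells in the same way gives H(Y) = 1.5441 bits and H(X,Y) = 3.1835 bits, so
I(X;Y) = 1.9639 + 1.5441 - 3.1835 = 0.3245 bits ✓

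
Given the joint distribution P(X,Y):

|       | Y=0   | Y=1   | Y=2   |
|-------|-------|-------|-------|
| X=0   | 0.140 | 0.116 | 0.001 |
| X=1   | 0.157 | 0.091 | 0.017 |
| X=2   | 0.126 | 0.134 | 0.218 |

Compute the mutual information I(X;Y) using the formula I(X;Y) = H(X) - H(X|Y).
0.2207 bits

I(X;Y) = H(X) - H(X|Y)

Marginal of X (row sums):
  P(X=0) = 0.140 + 0.116 + 0.001 = 0.257
  P(X=1) = 0.157 + 0.091 + 0.017 = 0.265
  P(X=2) = 0.126 + 0.134 + 0.218 = 0.478
H(X) = -[0.257·log₂(0.257) + 0.265·log₂(0.265) + 0.478·log₂(0.478)]
  = 0.503761 + 0.507723 + 0.509031 = 1.520515 bits

Marginal of Y (column sums):
  P(Y=0) = 0.140 + 0.157 + 0.126 = 0.423
  P(Y=1) = 0.116 + 0.091 + 0.134 = 0.341
  P(Y=2) = 0.001 + 0.017 + 0.218 = 0.236
H(X|Y) = Σ_y P(y)·H(X|Y=y):
  Y=0: P(Y=0) = 0.423, P(X|Y=0) = (140/423, 157/423, 14/47) → H(X|Y=0) = 1.579142
  Y=1: P(Y=1) = 0.341, P(X|Y=1) = (116/341, 91/341, 134/341) → H(X|Y=1) = 1.567320
  Y=2: P(Y=2) = 0.236, P(X|Y=2) = (1/236, 17/236, 109/118) → H(X|Y=2) = 0.412511
H(X|Y) = 0.423·1.579142 + 0.341·1.567320 + 0.236·0.412511 = 1.299786 bits

I(X;Y) = H(X) - H(X|Y) = 1.520515 - 1.299786 = 0.2207 bits

Cross-check via I(X;Y) = H(X) + H(Y) - H(X,Y): computing H(Y) from the column sums and H(X,Y) from the 9 cells in the same way gives H(Y) = 1.545964 bits and H(X,Y) = 2.845750 bits, so
I(X;Y) = 1.520515 + 1.545964 - 2.845750 = 0.2207 bits ✓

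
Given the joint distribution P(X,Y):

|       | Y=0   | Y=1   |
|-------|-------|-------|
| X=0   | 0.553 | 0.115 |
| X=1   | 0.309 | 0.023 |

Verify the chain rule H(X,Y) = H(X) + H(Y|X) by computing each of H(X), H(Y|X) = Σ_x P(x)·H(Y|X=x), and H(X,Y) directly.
H(X) = 0.9170 bits, H(Y|X) = 0.5632 bits, H(X,Y) = 1.4802 bits

Marginal of X (row sums):
  P(X=0) = 0.553 + 0.115 = 0.668
  P(X=1) = 0.309 + 0.023 = 0.332
H(X) = -[0.668·log₂(0.668) + 0.332·log₂(0.332)]
  = 0.38883 + 0.52813 = 0.9170 bits

H(Y|X) = Σ_x P(x)·H(Y|X=x):
  X=0: P(X=0) = 0.668, P(Y|X=0) = (553/668, 115/668) → H(Y|X=0) = 0.66261
  X=1: P(X=1) = 0.332, P(Y|X=1) = (309/332, 23/332) → H(Y|X=1) = 0.36322
H(Y|X) = 0.668·0.66261 + 0.332·0.36322 = 0.5632 bits

H(X,Y) = -Σ_{x,y} P(x,y) log₂ P(x,y). Per-cell terms -P(x,y)·log₂P(x,y):
  X=0: 0.47262, 0.35883
  X=1: 0.52355, 0.12517
Sum of the 4 terms: H(X,Y) = 1.4802 bits

Chain rule check:
  H(X) + H(Y|X) = 0.9170 + 0.5632 = 1.4802 bits
  H(X,Y) = 1.4802 bits
✓ Chain rule verified.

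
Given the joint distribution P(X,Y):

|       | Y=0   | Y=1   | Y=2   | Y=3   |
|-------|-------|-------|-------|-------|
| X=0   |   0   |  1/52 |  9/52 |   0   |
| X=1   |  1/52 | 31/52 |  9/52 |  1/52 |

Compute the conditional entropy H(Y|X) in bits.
0.9434 bits

H(Y|X) = H(X,Y) - H(X)

H(X,Y) = -Σ_{x,y} P(x,y) log₂ P(x,y). Per-cell terms -P(x,y)·log₂P(x,y):
  X=0: 0.0000, 0.1096, 0.4380, 0.0000
  X=1: 0.1096, 0.4449, 0.4380, 0.1096
  (cells with P = 0 contribute 0)
Sum of the 8 terms: H(X,Y) = 1.6497 bits

Marginal of X (row sums):
  P(X=0) = 0 + 1/52 + 9/52 + 0 = 5/26
  P(X=1) = 1/52 + 31/52 + 9/52 + 1/52 = 21/26
H(X) = -[(5/26)·log₂(5/26) + (21/26)·log₂(21/26)]
  = 0.4574 + 0.2489 = 0.7063 bits

H(Y|X) = H(X,Y) - H(X) = 1.6497 - 0.7063 = 0.9434 bits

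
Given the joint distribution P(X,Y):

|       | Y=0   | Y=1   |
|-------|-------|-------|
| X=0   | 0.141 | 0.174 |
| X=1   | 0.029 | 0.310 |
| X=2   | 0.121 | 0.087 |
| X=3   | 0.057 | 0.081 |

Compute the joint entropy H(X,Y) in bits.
2.7138 bits

H(X,Y) = -Σ_{x,y} P(x,y) log₂ P(x,y). Per-cell terms -P(x,y)·log₂P(x,y):
  X=0: 0.39850, 0.43897
  X=1: 0.14813, 0.52379
  X=2: 0.36868, 0.30649
  X=3: 0.23557, 0.29370
Sum of the 8 terms: H(X,Y) = 2.7138 bits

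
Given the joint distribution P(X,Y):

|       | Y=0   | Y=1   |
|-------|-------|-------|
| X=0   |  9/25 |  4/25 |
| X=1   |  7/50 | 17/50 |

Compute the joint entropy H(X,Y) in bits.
1.8799 bits

H(X,Y) = -Σ_{x,y} P(x,y) log₂ P(x,y). Per-cell terms -P(x,y)·log₂P(x,y):
  X=0: 0.5306, 0.4230
  X=1: 0.3971, 0.5292
Sum of the 4 terms: H(X,Y) = 1.8799 bits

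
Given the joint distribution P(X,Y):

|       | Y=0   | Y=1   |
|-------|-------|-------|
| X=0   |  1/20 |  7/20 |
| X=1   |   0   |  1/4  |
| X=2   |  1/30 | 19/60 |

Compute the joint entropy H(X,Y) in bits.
1.9351 bits

H(X,Y) = -Σ_{x,y} P(x,y) log₂ P(x,y). Per-cell terms -P(x,y)·log₂P(x,y):
  X=0: 0.2161, 0.5301
  X=1: 0.0000, 0.5000
  X=2: 0.1636, 0.5253
  (cells with P = 0 contribute 0)
Sum of the 6 terms: H(X,Y) = 1.9351 bits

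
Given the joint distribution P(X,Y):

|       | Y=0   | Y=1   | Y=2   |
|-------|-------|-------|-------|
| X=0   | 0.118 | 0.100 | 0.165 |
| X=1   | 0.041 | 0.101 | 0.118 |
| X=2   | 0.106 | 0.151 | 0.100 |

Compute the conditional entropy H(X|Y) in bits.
1.5307 bits

H(X|Y) = H(X,Y) - H(Y)

H(X,Y) = -Σ_{x,y} P(x,y) log₂ P(x,y). Per-cell terms -P(x,y)·log₂P(x,y):
  X=0: 0.36381067, 0.33219281, 0.42891124
  X=1: 0.18893752, 0.33406485, 0.36381067
  X=2: 0.34321357, 0.41183431, 0.33219281
Sum of the 9 terms: H(X,Y) = 3.09896845 bits

Marginal of Y (column sums):
  P(Y=0) = 0.118 + 0.041 + 0.106 = 0.265
  P(Y=1) = 0.100 + 0.101 + 0.151 = 0.352
  P(Y=2) = 0.165 + 0.118 + 0.100 = 0.383
H(Y) = -[0.265·log₂(0.265) + 0.352·log₂(0.352) + 0.383·log₂(0.383)]
  = 0.50772297 + 0.53023614 + 0.53029556 = 1.56825467 bits

H(X|Y) = H(X,Y) - H(Y) = 3.09896845 - 1.56825467 = 1.5307 bits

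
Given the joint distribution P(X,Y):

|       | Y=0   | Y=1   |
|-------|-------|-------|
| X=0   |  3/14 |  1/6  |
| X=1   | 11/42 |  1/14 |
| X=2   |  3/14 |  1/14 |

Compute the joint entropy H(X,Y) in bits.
2.4334 bits

H(X,Y) = -Σ_{x,y} P(x,y) log₂ P(x,y). Per-cell terms -P(x,y)·log₂P(x,y):
  X=0: 0.4762, 0.4308
  X=1: 0.5062, 0.2720
  X=2: 0.4762, 0.2720
Sum of the 6 terms: H(X,Y) = 2.4334 bits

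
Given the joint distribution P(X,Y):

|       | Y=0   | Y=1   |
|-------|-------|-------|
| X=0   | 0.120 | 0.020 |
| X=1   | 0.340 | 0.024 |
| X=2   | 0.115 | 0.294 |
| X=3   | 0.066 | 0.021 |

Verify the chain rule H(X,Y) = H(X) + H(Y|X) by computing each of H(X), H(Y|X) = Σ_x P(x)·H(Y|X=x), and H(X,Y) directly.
H(X) = 1.7618 bits, H(Y|X) = 0.6303 bits, H(X,Y) = 2.3922 bits

Marginal of X (row sums):
  P(X=0) = 0.120 + 0.020 = 0.140
  P(X=1) = 0.340 + 0.024 = 0.364
  P(X=2) = 0.115 + 0.294 = 0.409
  P(X=3) = 0.066 + 0.021 = 0.087
H(X) = -[0.140·log₂(0.140) + 0.364·log₂(0.364) + 0.409·log₂(0.409) + 0.087·log₂(0.087)]
  = 0.397110 + 0.530708 + 0.527539 + 0.306487 = 1.7618 bits

H(Y|X) = Σ_x P(x)·H(Y|X=x):
  X=0: P(X=0) = 0.140, P(Y|X=0) = (6/7, 1/7) → H(Y|X=0) = 0.591673
  X=1: P(X=1) = 0.364, P(Y|X=1) = (85/91, 6/91) → H(Y|X=1) = 0.350564
  X=2: P(X=2) = 0.409, P(Y|X=2) = (115/409, 294/409) → H(Y|X=2) = 0.857045
  X=3: P(X=3) = 0.087, P(Y|X=3) = (22/29, 7/29) → H(Y|X=3) = 0.797327
H(Y|X) = 0.140·0.591673 + 0.364·0.350564 + 0.409·0.857045 + 0.087·0.797327 = 0.6303 bits

H(X,Y) = -Σ_{x,y} P(x,y) log₂ P(x,y). Per-cell terms -P(x,y)·log₂P(x,y):
  X=0: 0.367067, 0.112877
  X=1: 0.529174, 0.129140
  X=2: 0.358834, 0.519237
  X=3: 0.258812, 0.117043
Sum of the 8 terms: H(X,Y) = 2.3922 bits

Chain rule check:
  H(X) + H(Y|X) = 1.7618 + 0.6303 = 2.3921 bits
  H(X,Y) = 2.3922 bits
✓ Chain rule verified (Δ = 0.0001 is 4-dp rounding noise: each of the three values was rounded independently).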